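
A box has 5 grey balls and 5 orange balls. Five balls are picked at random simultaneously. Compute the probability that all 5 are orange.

Unordered draws without replacement: count favorable combinations over C(10,5).
Favorable = C(5,0) · C(5,5) = 1; total = C(10,5) = 252.
P = 1/252 = 1/252 ≈ 0.0040.

1/252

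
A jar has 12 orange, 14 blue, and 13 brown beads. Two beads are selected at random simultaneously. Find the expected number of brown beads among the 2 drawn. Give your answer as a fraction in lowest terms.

By linearity of expectation, E[X] = Σ P(draw i is brown); by symmetry each draw (even without replacement) has P(brown) = 13/39.
E[X] = 2 · 13/39 = 2/3 ≈ 0.6667.

2/3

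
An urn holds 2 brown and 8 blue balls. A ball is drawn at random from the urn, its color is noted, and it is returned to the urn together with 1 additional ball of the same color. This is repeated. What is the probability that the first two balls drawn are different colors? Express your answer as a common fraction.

16/55

Either brown then blue, or blue then brown; after the first draw the total is 11.
P = (2/10)·(8/11) + (8/10)·(2/11) = 16/55 ≈ 0.2909.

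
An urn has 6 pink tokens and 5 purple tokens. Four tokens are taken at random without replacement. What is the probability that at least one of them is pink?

65/66

Use the complement: P(at least one pink) = 1 − P(no pink).
P(none) = C(5,4)/C(11,4) = 5/330.
So P = 1 − 5/330 = 65/66 ≈ 0.9848.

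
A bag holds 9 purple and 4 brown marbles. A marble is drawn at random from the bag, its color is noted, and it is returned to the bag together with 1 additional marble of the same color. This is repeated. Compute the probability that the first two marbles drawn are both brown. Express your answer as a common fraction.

10/91

After a brown draw the bag holds 5 brown out of 14.
P = (4/13)·(5/14) = 10/91 ≈ 0.1099.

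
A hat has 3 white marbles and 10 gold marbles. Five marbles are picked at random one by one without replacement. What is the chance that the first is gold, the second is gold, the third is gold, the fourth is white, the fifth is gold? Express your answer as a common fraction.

Multiply the conditional probability of each draw in order, without replacement, so each draw removes one from its color and from the total.
P = (10/13) · (9/12) · (8/11) · (3/10) · (7/9) = 14/143 ≈ 0.0979.

14/143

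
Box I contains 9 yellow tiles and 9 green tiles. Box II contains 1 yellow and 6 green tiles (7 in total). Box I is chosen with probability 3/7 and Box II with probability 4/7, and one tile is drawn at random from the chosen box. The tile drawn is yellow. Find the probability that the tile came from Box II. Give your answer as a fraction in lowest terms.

8/29

P(yellow | Box I) = 1/2; P(yellow | Box II) = 1/7.
P(yellow) = 3/7·1/2 + 4/7·1/7 = 29/98.
By Bayes' rule, P(Box II | yellow) = 4/49 / 29/98 = 8/29 ≈ 0.2759.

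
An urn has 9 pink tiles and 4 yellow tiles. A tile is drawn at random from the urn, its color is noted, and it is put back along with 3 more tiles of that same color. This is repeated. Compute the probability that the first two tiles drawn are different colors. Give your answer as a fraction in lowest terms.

9/26

Either yellow then pink, or pink then yellow; after the first draw the total is 16.
P = (4/13)·(9/16) + (9/13)·(4/16) = 9/26 ≈ 0.3462.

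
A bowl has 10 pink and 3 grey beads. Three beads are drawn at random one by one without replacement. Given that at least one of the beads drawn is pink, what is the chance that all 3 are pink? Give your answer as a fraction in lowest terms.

8/19

P(all 3 pink) = C(10,3)/C(13,3) = 60/143; P(at least one pink) = 1 − C(3,3)/C(13,3) = 285/286.
Since 'all 3 pink' ⊆ 'at least one pink', P(all 3 | at least one) = 60/143 / 285/286 = 8/19 ≈ 0.4211.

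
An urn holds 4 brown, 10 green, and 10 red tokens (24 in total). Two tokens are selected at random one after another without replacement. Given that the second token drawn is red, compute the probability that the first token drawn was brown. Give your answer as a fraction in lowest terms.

4/23

P(first=brown and the second token drawn is red) = (4/24)·(10/23) = 5/69.
P(the second token drawn is red) = Σ over first color = 5/69 + 25/138 + 15/92 = 5/12.
By Bayes, P(first=brown | the second token drawn is red) = 5/69 / 5/12 = 4/23 ≈ 0.1739.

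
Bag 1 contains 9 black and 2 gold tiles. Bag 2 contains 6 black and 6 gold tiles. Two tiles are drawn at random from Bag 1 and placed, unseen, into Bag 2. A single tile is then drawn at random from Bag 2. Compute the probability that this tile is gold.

5/11

Condition on how many of the transferred tiles are gold (from Bag 1: 2 gold of 11; then Bag 2 has 14 total).
  0 gold: C(2,0)C(9,2)/C(11,2) = 36/55; then P = 6/14
  1 gold: C(2,1)C(9,1)/C(11,2) = 18/55; then P = 7/14
  2 gold: C(2,2)C(9,0)/C(11,2) = 1/55; then P = 8/14
P(gold from Bag 2) = 5/11 ≈ 0.4545.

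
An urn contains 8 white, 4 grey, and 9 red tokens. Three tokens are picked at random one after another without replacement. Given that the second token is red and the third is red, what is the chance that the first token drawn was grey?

4/19

P(first=grey and the second token is red and the third is red) = (4/21)·(9/20)·(8/19) = 24/665.
P(E) = Σ over first color = 48/665 + 24/665 + 6/95 = 6/35.
By Bayes, P(first=grey | E) = 24/665 / 6/35 = 4/19 ≈ 0.2105.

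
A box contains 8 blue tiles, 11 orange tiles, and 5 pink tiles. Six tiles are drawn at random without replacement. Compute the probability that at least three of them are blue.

1453/4807

Sum the hypergeometric tail for j = 3,…,6 blue tiles.
Favorable = C(8,3)·C(16,3) + C(8,4)·C(16,2) + C(8,5)·C(16,1) + C(8,6)·C(16,0) = 40684; total = C(24,6) = 134596.
P = 40684/134596 = 1453/4807 ≈ 0.3023.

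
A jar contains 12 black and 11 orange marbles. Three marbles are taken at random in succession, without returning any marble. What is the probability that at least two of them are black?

Sum the hypergeometric tail for j = 2,…,3 black marbles.
Favorable = C(12,2)·C(11,1) + C(12,3)·C(11,0) = 946; total = C(23,3) = 1771.
P = 946/1771 = 86/161 ≈ 0.5342.

86/161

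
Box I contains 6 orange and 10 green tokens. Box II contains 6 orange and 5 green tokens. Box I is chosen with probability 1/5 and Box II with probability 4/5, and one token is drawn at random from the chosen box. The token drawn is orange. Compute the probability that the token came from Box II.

64/75

P(orange | Box I) = 3/8; P(orange | Box II) = 6/11.
P(orange) = 1/5·3/8 + 4/5·6/11 = 45/88.
By Bayes' rule, P(Box II | orange) = 24/55 / 45/88 = 64/75 ≈ 0.8533.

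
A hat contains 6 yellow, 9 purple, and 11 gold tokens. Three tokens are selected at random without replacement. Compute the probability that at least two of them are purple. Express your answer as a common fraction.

Sum the hypergeometric tail for j = 2,…,3 purple tokens.
Favorable = C(9,2)·C(17,1) + C(9,3)·C(17,0) = 696; total = C(26,3) = 2600.
P = 696/2600 = 87/325 ≈ 0.2677.

87/325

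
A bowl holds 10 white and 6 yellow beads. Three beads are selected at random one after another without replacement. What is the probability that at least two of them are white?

39/56

Sum the hypergeometric tail for j = 2,…,3 white beads.
Favorable = C(10,2)·C(6,1) + C(10,3)·C(6,0) = 390; total = C(16,3) = 560.
P = 390/560 = 39/56 ≈ 0.6964.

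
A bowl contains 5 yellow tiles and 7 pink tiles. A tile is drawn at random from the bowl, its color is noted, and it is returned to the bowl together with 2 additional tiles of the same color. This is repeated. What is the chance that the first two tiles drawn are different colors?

Either yellow then pink, or pink then yellow; after the first draw the total is 14.
P = (5/12)·(7/14) + (7/12)·(5/14) = 5/12 ≈ 0.4167.

5/12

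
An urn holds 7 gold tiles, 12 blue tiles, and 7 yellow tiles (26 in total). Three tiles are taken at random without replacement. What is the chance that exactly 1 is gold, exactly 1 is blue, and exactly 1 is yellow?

147/650

Unordered draws without replacement: count favorable combinations over C(26,3).
Favorable = C(7,1) · C(12,1) · C(7,1) = 588; total = C(26,3) = 2600.
P = 588/2600 = 147/650 ≈ 0.2262.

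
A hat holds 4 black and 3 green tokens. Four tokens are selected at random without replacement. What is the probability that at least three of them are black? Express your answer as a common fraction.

13/35

Sum the hypergeometric tail for j = 3,…,4 black tokens.
Favorable = C(4,3)·C(3,1) + C(4,4)·C(3,0) = 13; total = C(7,4) = 35.
P = 13/35 = 13/35 ≈ 0.3714.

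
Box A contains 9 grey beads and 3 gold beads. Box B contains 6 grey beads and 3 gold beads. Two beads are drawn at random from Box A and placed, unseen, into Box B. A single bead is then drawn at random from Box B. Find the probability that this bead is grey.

15/22

Condition on how many of the transferred beads are grey (from Box A: 9 grey of 12; then Box B has 11 total).
  0 grey: C(9,0)C(3,2)/C(12,2) = 1/22; then P = 6/11
  1 grey: C(9,1)C(3,1)/C(12,2) = 9/22; then P = 7/11
  2 grey: C(9,2)C(3,0)/C(12,2) = 6/11; then P = 8/11
P(grey from Box B) = 15/22 ≈ 0.6818.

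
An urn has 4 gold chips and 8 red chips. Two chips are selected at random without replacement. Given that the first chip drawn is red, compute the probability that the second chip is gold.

4/11

After removing 1 red, the urn has 4 gold out of 11 remaining.
P(second is gold | given) = 4/11 ≈ 0.3636.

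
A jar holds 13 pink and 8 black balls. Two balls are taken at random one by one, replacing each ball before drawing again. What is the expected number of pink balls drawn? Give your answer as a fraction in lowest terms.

By linearity of expectation, E[X] = Σ P(draw i is pink); each independent draw has P(pink) = 13/21.
E[X] = 2 · 13/21 = 26/21 ≈ 1.2381.

26/21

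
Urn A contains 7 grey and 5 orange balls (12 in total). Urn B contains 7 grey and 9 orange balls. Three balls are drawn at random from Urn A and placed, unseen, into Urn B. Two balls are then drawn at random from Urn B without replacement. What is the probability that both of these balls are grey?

Condition on how many of the transferred balls are grey (from Urn A: 7 grey of 12; then Urn B has 19 total).
  0 grey: C(7,0)C(5,3)/C(12,3) = 1/22; then P = C(7,2)/C(19,2) = 7/57
  1 grey: C(7,1)C(5,2)/C(12,3) = 7/22; then P = C(8,2)/C(19,2) = 28/171
  2 grey: C(7,2)C(5,1)/C(12,3) = 21/44; then P = C(9,2)/C(19,2) = 4/19
  3 grey: C(7,3)C(5,0)/C(12,3) = 7/44; then P = C(10,2)/C(19,2) = 5/19
P(both grey) = 1505/7524 ≈ 0.2000.

1505/7524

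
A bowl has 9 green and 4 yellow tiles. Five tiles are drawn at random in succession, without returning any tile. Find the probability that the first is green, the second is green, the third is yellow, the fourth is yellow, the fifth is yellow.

8/715

Multiply the conditional probability of each draw in order, without replacement, so each draw removes one from its color and from the total.
P = (9/13) · (8/12) · (4/11) · (3/10) · (2/9) = 8/715 ≈ 0.0112.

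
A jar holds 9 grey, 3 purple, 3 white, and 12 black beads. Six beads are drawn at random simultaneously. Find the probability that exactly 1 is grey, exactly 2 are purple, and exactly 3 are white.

Unordered draws without replacement: count favorable combinations over C(27,6).
Favorable = C(9,1) · C(3,2) · C(3,3) · C(12,0) = 27; total = C(27,6) = 296010.
P = 27/296010 = 3/32890 ≈ 0.0001.

3/32890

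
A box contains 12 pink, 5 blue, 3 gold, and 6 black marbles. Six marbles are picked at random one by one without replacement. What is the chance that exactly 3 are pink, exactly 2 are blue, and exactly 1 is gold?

60/2093

Unordered draws without replacement: count favorable combinations over C(26,6).
Favorable = C(12,3) · C(5,2) · C(3,1) · C(6,0) = 6600; total = C(26,6) = 230230.
P = 6600/230230 = 60/2093 ≈ 0.0287.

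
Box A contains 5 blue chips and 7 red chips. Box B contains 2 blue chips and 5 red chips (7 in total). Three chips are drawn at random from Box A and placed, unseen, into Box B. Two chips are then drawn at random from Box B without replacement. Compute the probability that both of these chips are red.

Condition on how many of the transferred chips are red (from Box A: 7 red of 12; then Box B has 10 total).
  0 red: C(7,0)C(5,3)/C(12,3) = 1/22; then P = C(5,2)/C(10,2) = 2/9
  1 red: C(7,1)C(5,2)/C(12,3) = 7/22; then P = C(6,2)/C(10,2) = 1/3
  2 red: C(7,2)C(5,1)/C(12,3) = 21/44; then P = C(7,2)/C(10,2) = 7/15
  3 red: C(7,3)C(5,0)/C(12,3) = 7/44; then P = C(8,2)/C(10,2) = 28/45
P(both red) = 289/660 ≈ 0.4379.

289/660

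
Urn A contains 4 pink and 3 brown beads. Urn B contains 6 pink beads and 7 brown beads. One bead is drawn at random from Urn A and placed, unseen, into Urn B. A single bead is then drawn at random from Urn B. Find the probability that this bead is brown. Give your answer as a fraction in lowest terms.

Condition on how many of the transferred beads are brown (from Urn A: 3 brown of 7; then Urn B has 14 total).
  0 brown: C(3,0)C(4,1)/C(7,1) = 4/7; then P = 7/14
  1 brown: C(3,1)C(4,0)/C(7,1) = 3/7; then P = 8/14
P(brown from Urn B) = 26/49 ≈ 0.5306.

26/49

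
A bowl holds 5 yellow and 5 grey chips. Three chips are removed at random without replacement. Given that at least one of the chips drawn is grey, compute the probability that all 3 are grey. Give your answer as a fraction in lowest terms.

P(all 3 grey) = C(5,3)/C(10,3) = 1/12; P(at least one grey) = 1 − C(5,3)/C(10,3) = 11/12.
Since 'all 3 grey' ⊆ 'at least one grey', P(all 3 | at least one) = 1/12 / 11/12 = 1/11 ≈ 0.0909.

1/11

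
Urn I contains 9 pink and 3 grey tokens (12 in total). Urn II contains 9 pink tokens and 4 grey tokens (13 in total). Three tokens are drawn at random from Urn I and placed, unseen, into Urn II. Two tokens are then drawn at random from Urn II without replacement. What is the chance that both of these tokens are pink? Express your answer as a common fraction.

849/1760

Condition on how many of the transferred tokens are pink (from Urn I: 9 pink of 12; then Urn II has 16 total).
  0 pink: C(9,0)C(3,3)/C(12,3) = 1/220; then P = C(9,2)/C(16,2) = 3/10
  1 pink: C(9,1)C(3,2)/C(12,3) = 27/220; then P = C(10,2)/C(16,2) = 3/8
  2 pink: C(9,2)C(3,1)/C(12,3) = 27/55; then P = C(11,2)/C(16,2) = 11/24
  3 pink: C(9,3)C(3,0)/C(12,3) = 21/55; then P = C(12,2)/C(16,2) = 11/20
P(both pink) = 849/1760 ≈ 0.4824.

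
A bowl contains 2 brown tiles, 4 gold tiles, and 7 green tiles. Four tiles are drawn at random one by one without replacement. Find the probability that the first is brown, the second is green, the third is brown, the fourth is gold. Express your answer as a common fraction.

7/2145

Multiply the conditional probability of each draw in order, without replacement, so each draw removes one from its color and from the total.
P = (2/13) · (7/12) · (1/11) · (4/10) = 7/2145 ≈ 0.0033.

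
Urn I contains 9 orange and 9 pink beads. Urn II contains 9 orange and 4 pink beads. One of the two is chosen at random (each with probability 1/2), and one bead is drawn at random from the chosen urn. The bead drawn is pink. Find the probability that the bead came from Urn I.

P(pink | Urn I) = 1/2; P(pink | Urn II) = 4/13.
P(pink) = 1/2·1/2 + 1/2·4/13 = 21/52.
By Bayes' rule, P(Urn I | pink) = 1/4 / 21/52 = 13/21 ≈ 0.6190.

13/21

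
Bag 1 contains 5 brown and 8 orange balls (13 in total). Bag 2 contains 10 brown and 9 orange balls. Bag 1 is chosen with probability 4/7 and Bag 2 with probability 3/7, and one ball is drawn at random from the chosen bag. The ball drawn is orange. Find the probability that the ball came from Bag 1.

P(orange | Bag 1) = 8/13; P(orange | Bag 2) = 9/19.
P(orange) = 4/7·8/13 + 3/7·9/19 = 137/247.
By Bayes' rule, P(Bag 1 | orange) = 32/91 / 137/247 = 608/959 ≈ 0.6340.

608/959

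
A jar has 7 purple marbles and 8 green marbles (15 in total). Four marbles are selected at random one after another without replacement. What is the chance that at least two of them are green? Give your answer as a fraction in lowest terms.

Sum the hypergeometric tail for j = 2,…,4 green marbles.
Favorable = C(8,2)·C(7,2) + C(8,3)·C(7,1) + C(8,4)·C(7,0) = 1050; total = C(15,4) = 1365.
P = 1050/1365 = 10/13 ≈ 0.7692.

10/13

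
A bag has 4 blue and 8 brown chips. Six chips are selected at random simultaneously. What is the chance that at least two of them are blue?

Sum the hypergeometric tail for j = 2,…,4 blue chips.
Favorable = C(4,2)·C(8,4) + C(4,3)·C(8,3) + C(4,4)·C(8,2) = 672; total = C(12,6) = 924.
P = 672/924 = 8/11 ≈ 0.7273.

8/11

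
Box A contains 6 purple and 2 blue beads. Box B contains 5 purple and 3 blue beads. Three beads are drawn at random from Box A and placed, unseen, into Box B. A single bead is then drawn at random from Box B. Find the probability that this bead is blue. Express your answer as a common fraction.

Condition on how many of the transferred beads are blue (from Box A: 2 blue of 8; then Box B has 11 total).
  0 blue: C(2,0)C(6,3)/C(8,3) = 5/14; then P = 3/11
  1 blue: C(2,1)C(6,2)/C(8,3) = 15/28; then P = 4/11
  2 blue: C(2,2)C(6,1)/C(8,3) = 3/28; then P = 5/11
P(blue from Box B) = 15/44 ≈ 0.3409.

15/44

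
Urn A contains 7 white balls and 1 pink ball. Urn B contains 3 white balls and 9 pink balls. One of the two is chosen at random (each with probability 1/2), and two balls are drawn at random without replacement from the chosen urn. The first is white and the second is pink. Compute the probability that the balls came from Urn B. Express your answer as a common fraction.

18/29

P(E | Urn A) = 1/8; P(E | Urn B) = 9/44.
P(E) = 1/2·1/8 + 1/2·9/44 = 29/176.
By Bayes' rule, P(Urn B | E) = 9/88 / 29/176 = 18/29 ≈ 0.6207.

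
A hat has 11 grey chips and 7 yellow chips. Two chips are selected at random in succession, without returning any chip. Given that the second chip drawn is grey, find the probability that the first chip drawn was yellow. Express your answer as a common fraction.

7/17

P(first=yellow and the second chip drawn is grey) = (7/18)·(11/17) = 77/306.
P(the second chip drawn is grey) = Σ over first color = 55/153 + 77/306 = 11/18.
By Bayes, P(first=yellow | the second chip drawn is grey) = 77/306 / 11/18 = 7/17 ≈ 0.4118.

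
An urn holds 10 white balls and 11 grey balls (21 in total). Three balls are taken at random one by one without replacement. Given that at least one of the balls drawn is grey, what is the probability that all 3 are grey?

P(all 3 grey) = C(11,3)/C(21,3) = 33/266; P(at least one grey) = 1 − C(10,3)/C(21,3) = 121/133.
Since 'all 3 grey' ⊆ 'at least one grey', P(all 3 | at least one) = 33/266 / 121/133 = 3/22 ≈ 0.1364.

3/22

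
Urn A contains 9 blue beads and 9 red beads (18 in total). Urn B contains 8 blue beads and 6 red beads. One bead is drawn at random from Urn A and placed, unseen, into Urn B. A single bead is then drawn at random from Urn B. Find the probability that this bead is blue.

17/30

Condition on how many of the transferred beads are blue (from Urn A: 9 blue of 18; then Urn B has 15 total).
  0 blue: C(9,0)C(9,1)/C(18,1) = 1/2; then P = 8/15
  1 blue: C(9,1)C(9,0)/C(18,1) = 1/2; then P = 9/15
P(blue from Urn B) = 17/30 ≈ 0.5667.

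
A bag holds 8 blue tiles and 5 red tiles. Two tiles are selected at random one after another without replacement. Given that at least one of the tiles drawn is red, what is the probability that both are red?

1/5

P(both red) = C(5,2)/C(13,2) = 5/39; P(at least one red) = 1 − C(8,2)/C(13,2) = 25/39.
Since 'both red' ⊆ 'at least one red', P(both | at least one) = 5/39 / 25/39 = 1/5 ≈ 0.2000.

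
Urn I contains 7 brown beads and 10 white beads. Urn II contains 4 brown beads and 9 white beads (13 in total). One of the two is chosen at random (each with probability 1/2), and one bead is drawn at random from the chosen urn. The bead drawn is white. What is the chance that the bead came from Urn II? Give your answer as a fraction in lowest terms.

153/283

P(white | Urn I) = 10/17; P(white | Urn II) = 9/13.
P(white) = 1/2·10/17 + 1/2·9/13 = 283/442.
By Bayes' rule, P(Urn II | white) = 9/26 / 283/442 = 153/283 ≈ 0.5406.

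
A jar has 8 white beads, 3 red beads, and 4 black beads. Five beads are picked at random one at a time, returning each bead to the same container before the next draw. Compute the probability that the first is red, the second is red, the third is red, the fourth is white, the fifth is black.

Multiply the conditional probability of each draw in order, with replacement (the composition resets each draw).
P = (3/15) · (3/15) · (3/15) · (8/15) · (4/15) = 32/28125 ≈ 0.0011.

32/28125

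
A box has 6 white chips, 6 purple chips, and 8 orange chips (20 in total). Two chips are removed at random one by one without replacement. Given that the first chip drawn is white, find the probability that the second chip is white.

After removing 1 white, the box has 5 white out of 19 remaining.
P(second is white | given) = 5/19 ≈ 0.2632.

5/19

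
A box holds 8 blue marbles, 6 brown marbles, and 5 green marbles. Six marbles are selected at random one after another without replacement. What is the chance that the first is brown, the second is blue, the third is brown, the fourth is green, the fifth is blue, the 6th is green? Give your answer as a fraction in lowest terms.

Multiply the conditional probability of each draw in order, without replacement, so each draw removes one from its color and from the total.
P = (6/19) · (8/18) · (5/17) · (5/16) · (7/15) · (4/14) = 5/2907 ≈ 0.0017.

5/2907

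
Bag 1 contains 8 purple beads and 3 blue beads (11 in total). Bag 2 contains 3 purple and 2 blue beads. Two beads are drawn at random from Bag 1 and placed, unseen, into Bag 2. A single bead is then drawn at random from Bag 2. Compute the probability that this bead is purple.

7/11

Condition on how many of the transferred beads are purple (from Bag 1: 8 purple of 11; then Bag 2 has 7 total).
  0 purple: C(8,0)C(3,2)/C(11,2) = 3/55; then P = 3/7
  1 purple: C(8,1)C(3,1)/C(11,2) = 24/55; then P = 4/7
  2 purple: C(8,2)C(3,0)/C(11,2) = 28/55; then P = 5/7
P(purple from Bag 2) = 7/11 ≈ 0.6364.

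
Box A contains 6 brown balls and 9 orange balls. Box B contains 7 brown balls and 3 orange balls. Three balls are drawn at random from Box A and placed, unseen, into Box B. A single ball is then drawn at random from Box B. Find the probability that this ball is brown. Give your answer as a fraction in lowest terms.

41/65

Condition on how many of the transferred balls are brown (from Box A: 6 brown of 15; then Box B has 13 total).
  0 brown: C(6,0)C(9,3)/C(15,3) = 12/65; then P = 7/13
  1 brown: C(6,1)C(9,2)/C(15,3) = 216/455; then P = 8/13
  2 brown: C(6,2)C(9,1)/C(15,3) = 27/91; then P = 9/13
  3 brown: C(6,3)C(9,0)/C(15,3) = 4/91; then P = 10/13
P(brown from Box B) = 41/65 ≈ 0.6308.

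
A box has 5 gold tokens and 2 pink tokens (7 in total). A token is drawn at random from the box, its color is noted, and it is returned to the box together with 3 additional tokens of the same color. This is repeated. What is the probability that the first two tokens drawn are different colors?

2/7

Either pink then gold, or gold then pink; after the first draw the total is 10.
P = (2/7)·(5/10) + (5/7)·(2/10) = 2/7 ≈ 0.2857.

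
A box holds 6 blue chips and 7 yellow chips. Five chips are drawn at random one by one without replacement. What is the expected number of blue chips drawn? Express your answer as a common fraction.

30/13

By linearity of expectation, E[X] = Σ P(draw i is blue); by symmetry each draw (even without replacement) has P(blue) = 6/13.
E[X] = 5 · 6/13 = 30/13 ≈ 2.3077.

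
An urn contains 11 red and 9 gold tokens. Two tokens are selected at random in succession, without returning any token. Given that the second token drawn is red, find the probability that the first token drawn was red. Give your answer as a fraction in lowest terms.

P(first=red and the second token drawn is red) = (11/20)·(10/19) = 11/38.
P(the second token drawn is red) = Σ over first color = 11/38 + 99/380 = 11/20.
By Bayes, P(first=red | the second token drawn is red) = 11/38 / 11/20 = 10/19 ≈ 0.5263.

10/19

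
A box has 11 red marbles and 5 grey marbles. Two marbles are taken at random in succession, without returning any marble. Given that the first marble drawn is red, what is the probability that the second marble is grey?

1/3

After removing 1 red, the box has 5 grey out of 15 remaining.
P(second is grey | given) = 5/15 = 1/3 ≈ 0.3333.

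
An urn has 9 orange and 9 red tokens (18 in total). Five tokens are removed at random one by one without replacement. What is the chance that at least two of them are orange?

Sum the hypergeometric tail for j = 2,…,5 orange tokens.
Favorable = C(9,2)·C(9,3) + C(9,3)·C(9,2) + C(9,4)·C(9,1) + C(9,5)·C(9,0) = 7308; total = C(18,5) = 8568.
P = 7308/8568 = 29/34 ≈ 0.8529.

29/34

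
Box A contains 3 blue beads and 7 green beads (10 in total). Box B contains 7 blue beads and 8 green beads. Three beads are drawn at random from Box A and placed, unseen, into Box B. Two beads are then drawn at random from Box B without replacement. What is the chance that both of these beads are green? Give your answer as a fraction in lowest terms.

77/255

Condition on how many of the transferred beads are green (from Box A: 7 green of 10; then Box B has 18 total).
  0 green: C(7,0)C(3,3)/C(10,3) = 1/120; then P = C(8,2)/C(18,2) = 28/153
  1 green: C(7,1)C(3,2)/C(10,3) = 7/40; then P = C(9,2)/C(18,2) = 4/17
  2 green: C(7,2)C(3,1)/C(10,3) = 21/40; then P = C(10,2)/C(18,2) = 5/17
  3 green: C(7,3)C(3,0)/C(10,3) = 7/24; then P = C(11,2)/C(18,2) = 55/153
P(both green) = 77/255 ≈ 0.3020.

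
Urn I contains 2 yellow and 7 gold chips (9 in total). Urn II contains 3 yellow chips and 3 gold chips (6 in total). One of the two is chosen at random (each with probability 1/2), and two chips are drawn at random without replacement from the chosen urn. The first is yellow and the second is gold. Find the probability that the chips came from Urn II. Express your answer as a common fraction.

54/89

P(E | Urn I) = 7/36; P(E | Urn II) = 3/10.
P(E) = 1/2·7/36 + 1/2·3/10 = 89/360.
By Bayes' rule, P(Urn II | E) = 3/20 / 89/360 = 54/89 ≈ 0.6067.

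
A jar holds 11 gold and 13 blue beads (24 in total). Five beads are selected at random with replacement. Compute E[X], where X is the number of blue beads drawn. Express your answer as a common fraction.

By linearity of expectation, E[X] = Σ P(draw i is blue); each independent draw has P(blue) = 13/24.
E[X] = 5 · 13/24 = 65/24 ≈ 2.7083.

65/24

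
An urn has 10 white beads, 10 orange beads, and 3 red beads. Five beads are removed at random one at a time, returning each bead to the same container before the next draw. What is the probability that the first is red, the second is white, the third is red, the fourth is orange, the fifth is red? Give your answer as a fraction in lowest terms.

Multiply the conditional probability of each draw in order, with replacement (the composition resets each draw).
P = (3/23) · (10/23) · (3/23) · (10/23) · (3/23) = 2700/6436343 ≈ 0.0004.

2700/6436343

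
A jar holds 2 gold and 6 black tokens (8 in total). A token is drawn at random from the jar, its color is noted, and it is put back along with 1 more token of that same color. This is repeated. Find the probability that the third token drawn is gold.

Sum over the four possibilities for the first two draws (gold/not-gold each), tracking how the gold count and total change by +1 per draw.
P(third is gold) = 1/4 ≈ 0.2500. (In a Pólya urn every draw has the same marginal probability 2/8.)

1/4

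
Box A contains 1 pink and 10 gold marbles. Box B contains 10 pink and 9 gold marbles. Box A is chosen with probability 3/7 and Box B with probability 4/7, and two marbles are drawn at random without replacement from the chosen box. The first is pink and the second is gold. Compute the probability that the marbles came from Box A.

P(E | Box A) = 1/11; P(E | Box B) = 5/19.
P(E) = 3/7·1/11 + 4/7·5/19 = 277/1463.
By Bayes' rule, P(Box A | E) = 3/77 / 277/1463 = 57/277 ≈ 0.2058.

57/277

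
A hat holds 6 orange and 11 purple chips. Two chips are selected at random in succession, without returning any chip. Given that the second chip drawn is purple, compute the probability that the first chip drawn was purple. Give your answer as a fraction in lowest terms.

5/8

P(first=purple and the second chip drawn is purple) = (11/17)·(10/16) = 55/136.
P(the second chip drawn is purple) = Σ over first color = 33/136 + 55/136 = 11/17.
By Bayes, P(first=purple | the second chip drawn is purple) = 55/136 / 11/17 = 5/8 ≈ 0.6250.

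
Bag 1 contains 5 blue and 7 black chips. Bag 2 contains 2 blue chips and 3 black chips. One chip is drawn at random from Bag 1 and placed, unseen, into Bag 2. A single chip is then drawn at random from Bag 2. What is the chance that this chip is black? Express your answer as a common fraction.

Condition on how many of the transferred chips are black (from Bag 1: 7 black of 12; then Bag 2 has 6 total).
  0 black: C(7,0)C(5,1)/C(12,1) = 5/12; then P = 3/6
  1 black: C(7,1)C(5,0)/C(12,1) = 7/12; then P = 4/6
P(black from Bag 2) = 43/72 ≈ 0.5972.

43/72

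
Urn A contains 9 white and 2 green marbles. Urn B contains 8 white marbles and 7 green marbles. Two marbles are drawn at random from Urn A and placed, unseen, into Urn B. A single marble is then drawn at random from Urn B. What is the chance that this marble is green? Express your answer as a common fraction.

81/187

Condition on how many of the transferred marbles are green (from Urn A: 2 green of 11; then Urn B has 17 total).
  0 green: C(2,0)C(9,2)/C(11,2) = 36/55; then P = 7/17
  1 green: C(2,1)C(9,1)/C(11,2) = 18/55; then P = 8/17
  2 green: C(2,2)C(9,0)/C(11,2) = 1/55; then P = 9/17
P(green from Urn B) = 81/187 ≈ 0.4332.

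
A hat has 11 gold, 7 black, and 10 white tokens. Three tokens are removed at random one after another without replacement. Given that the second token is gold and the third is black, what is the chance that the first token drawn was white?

5/13

P(first=white and the second token is gold and the third is black) = (10/28)·(11/27)·(7/26) = 55/1404.
P(E) = Σ over first color = 55/1404 + 11/468 + 55/1404 = 11/108.
By Bayes, P(first=white | E) = 55/1404 / 11/108 = 5/13 ≈ 0.3846.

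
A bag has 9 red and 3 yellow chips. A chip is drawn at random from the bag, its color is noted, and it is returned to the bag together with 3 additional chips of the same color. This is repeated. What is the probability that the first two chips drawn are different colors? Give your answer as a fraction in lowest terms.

3/10

Either red then yellow, or yellow then red; after the first draw the total is 15.
P = (9/12)·(3/15) + (3/12)·(9/15) = 3/10 ≈ 0.3000.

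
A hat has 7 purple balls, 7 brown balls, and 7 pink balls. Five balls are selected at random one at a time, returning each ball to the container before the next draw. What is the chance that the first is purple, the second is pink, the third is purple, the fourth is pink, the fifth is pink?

1/243

Multiply the conditional probability of each draw in order, with replacement (the composition resets each draw).
P = (7/21) · (7/21) · (7/21) · (7/21) · (7/21) = 1/243 ≈ 0.0041.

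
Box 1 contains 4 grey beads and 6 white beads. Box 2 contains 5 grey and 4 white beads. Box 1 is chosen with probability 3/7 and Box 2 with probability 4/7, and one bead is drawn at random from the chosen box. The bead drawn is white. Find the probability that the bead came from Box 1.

81/161

P(white | Box 1) = 3/5; P(white | Box 2) = 4/9.
P(white) = 3/7·3/5 + 4/7·4/9 = 23/45.
By Bayes' rule, P(Box 1 | white) = 9/35 / 23/45 = 81/161 ≈ 0.5031.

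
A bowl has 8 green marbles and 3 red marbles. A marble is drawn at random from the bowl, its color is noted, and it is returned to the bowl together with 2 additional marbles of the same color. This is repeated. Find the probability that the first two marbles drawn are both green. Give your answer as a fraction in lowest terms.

After a green draw the bowl holds 10 green out of 13.
P = (8/11)·(10/13) = 80/143 ≈ 0.5594.

80/143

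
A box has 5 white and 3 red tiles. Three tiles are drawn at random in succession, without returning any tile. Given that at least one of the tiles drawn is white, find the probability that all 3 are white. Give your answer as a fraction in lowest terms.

P(all 3 white) = C(5,3)/C(8,3) = 5/28; P(at least one white) = 1 − C(3,3)/C(8,3) = 55/56.
Since 'all 3 white' ⊆ 'at least one white', P(all 3 | at least one) = 5/28 / 55/56 = 2/11 ≈ 0.1818.

2/11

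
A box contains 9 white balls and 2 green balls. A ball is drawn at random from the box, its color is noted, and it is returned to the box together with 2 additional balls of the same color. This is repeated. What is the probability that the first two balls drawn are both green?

After a green draw the box holds 4 green out of 13.
P = (2/11)·(4/13) = 8/143 ≈ 0.0559.

8/143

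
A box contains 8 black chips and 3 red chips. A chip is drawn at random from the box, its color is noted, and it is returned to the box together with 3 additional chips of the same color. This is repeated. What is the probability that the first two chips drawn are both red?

After a red draw the box holds 6 red out of 14.
P = (3/11)·(6/14) = 9/77 ≈ 0.1169.

9/77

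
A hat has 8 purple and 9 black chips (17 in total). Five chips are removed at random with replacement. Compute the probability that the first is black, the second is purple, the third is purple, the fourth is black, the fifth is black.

Multiply the conditional probability of each draw in order, with replacement (the composition resets each draw).
P = (9/17) · (8/17) · (8/17) · (9/17) · (9/17) = 46656/1419857 ≈ 0.0329.

46656/1419857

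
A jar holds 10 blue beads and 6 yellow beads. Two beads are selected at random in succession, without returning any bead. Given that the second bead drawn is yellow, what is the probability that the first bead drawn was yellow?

P(first=yellow and the second bead drawn is yellow) = (6/16)·(5/15) = 1/8.
P(the second bead drawn is yellow) = Σ over first color = 1/4 + 1/8 = 3/8.
By Bayes, P(first=yellow | the second bead drawn is yellow) = 1/8 / 3/8 = 1/3 ≈ 0.3333.

1/3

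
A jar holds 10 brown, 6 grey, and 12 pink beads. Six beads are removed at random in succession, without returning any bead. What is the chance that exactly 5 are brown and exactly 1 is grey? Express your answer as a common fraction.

6/1495

Unordered draws without replacement: count favorable combinations over C(28,6).
Favorable = C(10,5) · C(6,1) · C(12,0) = 1512; total = C(28,6) = 376740.
P = 1512/376740 = 6/1495 ≈ 0.0040.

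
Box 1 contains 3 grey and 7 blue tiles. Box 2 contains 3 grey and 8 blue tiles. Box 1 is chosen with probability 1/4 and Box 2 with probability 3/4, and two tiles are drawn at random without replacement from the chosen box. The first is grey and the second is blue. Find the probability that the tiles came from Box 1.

P(E | Box 1) = 7/30; P(E | Box 2) = 12/55.
P(E) = 1/4·7/30 + 3/4·12/55 = 293/1320.
By Bayes' rule, P(Box 1 | E) = 7/120 / 293/1320 = 77/293 ≈ 0.2628.

77/293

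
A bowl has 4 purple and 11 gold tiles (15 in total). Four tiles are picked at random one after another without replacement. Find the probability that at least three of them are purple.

3/91

Sum the hypergeometric tail for j = 3,…,4 purple tiles.
Favorable = C(4,3)·C(11,1) + C(4,4)·C(11,0) = 45; total = C(15,4) = 1365.
P = 45/1365 = 3/91 ≈ 0.0330.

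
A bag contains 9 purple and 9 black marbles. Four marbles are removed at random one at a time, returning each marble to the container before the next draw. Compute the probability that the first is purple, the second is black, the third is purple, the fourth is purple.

1/16

Multiply the conditional probability of each draw in order, with replacement (the composition resets each draw).
P = (9/18) · (9/18) · (9/18) · (9/18) = 1/16 ≈ 0.0625.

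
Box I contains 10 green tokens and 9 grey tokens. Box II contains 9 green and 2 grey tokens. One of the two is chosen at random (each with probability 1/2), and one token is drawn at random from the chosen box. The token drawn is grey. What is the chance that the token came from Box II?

38/137

P(grey | Box I) = 9/19; P(grey | Box II) = 2/11.
P(grey) = 1/2·9/19 + 1/2·2/11 = 137/418.
By Bayes' rule, P(Box II | grey) = 1/11 / 137/418 = 38/137 ≈ 0.2774.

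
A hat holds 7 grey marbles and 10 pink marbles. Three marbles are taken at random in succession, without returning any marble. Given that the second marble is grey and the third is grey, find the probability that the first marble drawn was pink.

2/3

P(first=pink and the second marble is grey and the third is grey) = (10/17)·(7/16)·(6/15) = 7/68.
P(E) = Σ over first color = 7/136 + 7/68 = 21/136.
By Bayes, P(first=pink | E) = 7/68 / 21/136 = 2/3 ≈ 0.6667.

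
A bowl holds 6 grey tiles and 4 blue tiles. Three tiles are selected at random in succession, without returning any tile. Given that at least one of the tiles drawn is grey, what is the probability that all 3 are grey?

5/29

P(all 3 grey) = C(6,3)/C(10,3) = 1/6; P(at least one grey) = 1 − C(4,3)/C(10,3) = 29/30.
Since 'all 3 grey' ⊆ 'at least one grey', P(all 3 | at least one) = 1/6 / 29/30 = 5/29 ≈ 0.1724.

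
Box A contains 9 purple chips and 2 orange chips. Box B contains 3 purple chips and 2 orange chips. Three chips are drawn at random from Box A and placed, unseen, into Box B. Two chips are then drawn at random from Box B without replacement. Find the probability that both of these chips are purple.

Condition on how many of the transferred chips are purple (from Box A: 9 purple of 11; then Box B has 8 total).
  1 purple: C(9,1)C(2,2)/C(11,3) = 3/55; then P = C(4,2)/C(8,2) = 3/14
  2 purple: C(9,2)C(2,1)/C(11,3) = 24/55; then P = C(5,2)/C(8,2) = 5/14
  3 purple: C(9,3)C(2,0)/C(11,3) = 28/55; then P = C(6,2)/C(8,2) = 15/28
P(both purple) = 339/770 ≈ 0.4403.

339/770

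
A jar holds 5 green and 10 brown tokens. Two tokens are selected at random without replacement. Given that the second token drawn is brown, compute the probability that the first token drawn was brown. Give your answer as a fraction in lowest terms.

P(first=brown and the second token drawn is brown) = (10/15)·(9/14) = 3/7.
P(the second token drawn is brown) = Σ over first color = 5/21 + 3/7 = 2/3.
By Bayes, P(first=brown | the second token drawn is brown) = 3/7 / 2/3 = 9/14 ≈ 0.6429.

9/14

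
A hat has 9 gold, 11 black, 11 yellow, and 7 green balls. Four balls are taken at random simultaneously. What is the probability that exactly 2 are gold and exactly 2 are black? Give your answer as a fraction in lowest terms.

Unordered draws without replacement: count favorable combinations over C(38,4).
Favorable = C(9,2) · C(11,2) · C(11,0) · C(7,0) = 1980; total = C(38,4) = 73815.
P = 1980/73815 = 132/4921 ≈ 0.0268.

132/4921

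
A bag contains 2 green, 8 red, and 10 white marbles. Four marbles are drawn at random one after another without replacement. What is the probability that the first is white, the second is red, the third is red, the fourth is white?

14/323

Multiply the conditional probability of each draw in order, without replacement, so each draw removes one from its color and from the total.
P = (10/20) · (8/19) · (7/18) · (9/17) = 14/323 ≈ 0.0433.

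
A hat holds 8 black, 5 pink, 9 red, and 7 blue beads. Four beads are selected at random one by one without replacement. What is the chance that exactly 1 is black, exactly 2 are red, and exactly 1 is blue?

Unordered draws without replacement: count favorable combinations over C(29,4).
Favorable = C(8,1) · C(5,0) · C(9,2) · C(7,1) = 2016; total = C(29,4) = 23751.
P = 2016/23751 = 32/377 ≈ 0.0849.

32/377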